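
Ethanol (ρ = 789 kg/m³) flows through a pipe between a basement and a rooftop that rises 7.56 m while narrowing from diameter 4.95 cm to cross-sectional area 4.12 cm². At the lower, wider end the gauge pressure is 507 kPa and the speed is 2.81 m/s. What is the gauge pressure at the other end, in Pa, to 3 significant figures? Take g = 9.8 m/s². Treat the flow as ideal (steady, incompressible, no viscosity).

P₂ ≈ 384000 Pa

The volume flow rate is constant, so v₂ = (A₁/A₂)v₁ = (19.2/4.12)·2.81 = 13.1 m/s.
Bernoulli: P₁ + ½ρv₁² + ρg h₁ = P₂ + ½ρv₂² + ρg h₂, so P₂ = P₁ + ½ρ(v₁² − v₂²) − ρg(h₂ − h₁).
P₂ = 507000 + ½·789·(2.81² − 13.1²) − 789·9.8·(+7.56) = 507000 + (-64800) − (58500) = 384000 Pa.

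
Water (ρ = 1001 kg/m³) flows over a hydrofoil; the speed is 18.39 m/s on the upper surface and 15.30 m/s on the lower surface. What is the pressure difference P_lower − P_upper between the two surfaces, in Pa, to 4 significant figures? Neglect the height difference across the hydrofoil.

ΔP ≈ 52100 Pa

The pressure is lower where the speed is higher: ΔP = ½ρ(v_up² − v_low²).
ΔP = ½·1001·(18.39² − 15.30²) = 52100 Pa.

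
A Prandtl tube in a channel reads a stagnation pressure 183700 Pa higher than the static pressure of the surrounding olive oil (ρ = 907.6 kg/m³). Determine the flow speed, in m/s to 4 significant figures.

v ≈ 20.12 m/s

The dynamic pressure equals the rise in static pressure at the stagnation point: ΔP = ½ρv².
v = √(2ΔP/ρ) = √(2·183700/907.6) = 20.12 m/s.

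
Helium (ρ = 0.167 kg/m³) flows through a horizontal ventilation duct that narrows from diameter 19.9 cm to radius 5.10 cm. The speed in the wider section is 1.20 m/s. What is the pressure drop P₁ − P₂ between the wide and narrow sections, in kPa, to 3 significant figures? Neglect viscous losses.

Continuity gives A₁v₁ = A₂v₂, so v₂ = (311 cm²)/(81.7 cm²) × 1.20 m/s = 4.57 m/s.
Bernoulli (h₁ = h₂): P₁ − P₂ = ½ρ(v₂² − v₁²).
P₁ − P₂ = ½·0.167·(4.57² − 1.20²) = ½·0.167·19.4 = 1.62 Pa.

ΔP = 0.00162 kPa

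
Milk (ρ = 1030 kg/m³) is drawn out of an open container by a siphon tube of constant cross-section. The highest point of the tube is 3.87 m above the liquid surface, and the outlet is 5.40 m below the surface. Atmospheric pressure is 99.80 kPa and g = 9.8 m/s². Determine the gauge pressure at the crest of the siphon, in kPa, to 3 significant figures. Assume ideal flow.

P_gauge = -93.6 kPa

From the surface to the outlet (both open to atmosphere, surface at rest): v = √(2g·h_out) = √(2·9.8·5.40) = 10.3 m/s.
Continuity keeps v the same throughout the tube; from surface to crest, P_atm + 0 = P_top + ½ρv² + ρg·h_top.
P_top = 99800 − ½·1030·10.3² − 1030·9.8·3.87 = 6230 Pa. So P_gauge = P_top − P_atm = -93600 Pa.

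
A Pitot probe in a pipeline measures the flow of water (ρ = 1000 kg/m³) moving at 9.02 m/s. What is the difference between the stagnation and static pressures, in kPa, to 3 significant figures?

40.7 kPa

The dynamic pressure equals the rise in static pressure at the stagnation point: ΔP = ½ρv².
ΔP = ½·1000·9.02² = 40700 Pa.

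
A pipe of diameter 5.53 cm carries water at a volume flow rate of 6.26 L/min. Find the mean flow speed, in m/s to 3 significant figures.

Q = 6.26 L/min = 0.000104 m³/s.
v = Q/A = 0.000104 / 0.00240 = 0.0434 m/s.

v = 0.0434 m/s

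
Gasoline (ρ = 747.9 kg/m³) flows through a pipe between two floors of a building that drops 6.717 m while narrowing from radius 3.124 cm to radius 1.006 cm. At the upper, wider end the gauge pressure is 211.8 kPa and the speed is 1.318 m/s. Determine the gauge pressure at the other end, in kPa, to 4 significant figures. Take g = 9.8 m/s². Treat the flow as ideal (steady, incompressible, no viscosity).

201.3 kPa

The volume flow rate is constant, so v₂ = (A₁/A₂)v₁ = (30.66/3.179)·1.318 = 12.71 m/s.
Applying Bernoulli between the two ends and solving for P₂: P₂ = P₁ + ½ρ(v₁² − v₂²) − ρgΔh.
P₂ = 211800 + ½·747.9·(1.318² − 12.71²) − 747.9·9.8·(−6.717) = 211800 + (-59760) − (-49230) = 201300 Pa.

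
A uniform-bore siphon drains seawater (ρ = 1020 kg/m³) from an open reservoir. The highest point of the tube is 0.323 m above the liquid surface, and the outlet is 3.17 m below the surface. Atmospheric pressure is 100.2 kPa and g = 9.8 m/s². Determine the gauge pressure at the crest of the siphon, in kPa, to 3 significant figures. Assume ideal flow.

P_gauge ≈ -34.9 kPa

Bernoulli surface→outlet gives ½v² = g·h_out, so v = √(2·9.8·3.17) = 7.88 m/s.
With constant cross-section the crest speed equals v; applying Bernoulli from the surface up to the crest, P_top = P_atm − ½ρv² − ρg·h_top.
P_top = 100200 − ½·1020·7.88² − 1020·9.8·0.323 = 65300 Pa. So P_gauge = P_top − P_atm = -34900 Pa.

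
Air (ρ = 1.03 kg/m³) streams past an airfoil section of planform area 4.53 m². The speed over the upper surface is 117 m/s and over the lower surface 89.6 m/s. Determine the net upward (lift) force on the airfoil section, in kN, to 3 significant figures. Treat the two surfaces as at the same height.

F ≈ 13.2 kN

With equal heights on the two surfaces, Bernoulli gives P_lower − P_upper = ½ρ(v_upper² − v_lower²).
ΔP = ½·1.03·(117² − 89.6²) = 2920 Pa.
Lift = ΔP · A = 2920 × 4.53 = 13200 N.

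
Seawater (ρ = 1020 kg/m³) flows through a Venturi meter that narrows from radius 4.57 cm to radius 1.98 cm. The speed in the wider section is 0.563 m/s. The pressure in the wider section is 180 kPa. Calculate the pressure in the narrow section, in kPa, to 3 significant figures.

176 kPa

Continuity gives A₁v₁ = A₂v₂, so v₂ = (65.6 cm²)/(12.3 cm²) × 0.563 m/s = 3.00 m/s.
The pipe is horizontal, so Bernoulli reduces to P₁ + ½ρv₁² = P₂ + ½ρv₂².
P₂ = P₁ − ½ρ(v₂² − v₁²) = 180000 − ½·1020·(3.00² − 0.563²) = 180000 − 4430 = 176000 Pa.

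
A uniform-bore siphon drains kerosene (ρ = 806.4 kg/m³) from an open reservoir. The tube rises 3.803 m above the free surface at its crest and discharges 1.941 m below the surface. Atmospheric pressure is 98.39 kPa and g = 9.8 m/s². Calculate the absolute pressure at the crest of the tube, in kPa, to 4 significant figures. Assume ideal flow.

Bernoulli surface→outlet gives ½v² = g·h_out, so v = √(2·9.8·1.941) = 6.168 m/s.
Continuity keeps v the same throughout the tube; from surface to crest, P_atm + 0 = P_top + ½ρv² + ρg·h_top.
P_top = 98390 − ½·806.4·6.168² − 806.4·9.8·3.803 = 53000 Pa.

P_top ≈ 53.00 kPa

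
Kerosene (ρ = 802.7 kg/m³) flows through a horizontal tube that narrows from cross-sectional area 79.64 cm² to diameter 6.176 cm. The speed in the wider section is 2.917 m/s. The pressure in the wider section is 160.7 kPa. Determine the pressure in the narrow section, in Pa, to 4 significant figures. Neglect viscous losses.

Continuity gives A₁v₁ = A₂v₂, so v₂ = (79.64 cm²)/(29.96 cm²) × 2.917 m/s = 7.755 m/s.
Bernoulli (h₁ = h₂): P₁ − P₂ = ½ρ(v₂² − v₁²).
P₂ = P₁ − ½ρ(v₂² − v₁²) = 160700 − ½·802.7·(7.755² − 2.917²) = 160700 − 20720 = 140000 Pa.

P₂ = 140000 Pa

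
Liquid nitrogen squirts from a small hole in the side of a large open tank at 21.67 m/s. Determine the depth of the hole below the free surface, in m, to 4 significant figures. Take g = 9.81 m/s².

h ≈ 23.93 m

For a small hole in a large open tank, ½v² = gh, giving h = v²/(2g).
h = 21.67²/(2·9.81) = 469.6/19.62 = 23.93 m.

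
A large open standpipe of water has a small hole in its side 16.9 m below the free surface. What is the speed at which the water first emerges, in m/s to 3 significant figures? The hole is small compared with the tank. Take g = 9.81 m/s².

Bernoulli from surface to hole (P equal, v_surface ≈ 0): v = √(2gh) = √(2×9.81×16.9) = 18.2 m/s.

18.2 m/s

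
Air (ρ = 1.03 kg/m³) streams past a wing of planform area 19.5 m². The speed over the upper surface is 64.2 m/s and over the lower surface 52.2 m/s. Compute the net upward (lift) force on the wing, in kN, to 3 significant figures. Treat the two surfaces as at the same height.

F = 14.0 kN

With equal heights on the two surfaces, Bernoulli gives P_lower − P_upper = ½ρ(v_upper² − v_lower²).
ΔP = ½·1.03·(64.2² − 52.2²) = 719 Pa.
Lift = ΔP · A = 719 × 19.5 = 14000 N.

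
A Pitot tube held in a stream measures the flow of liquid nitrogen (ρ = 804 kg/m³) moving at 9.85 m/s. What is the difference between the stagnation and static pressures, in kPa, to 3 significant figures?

ΔP ≈ 39.0 kPa

The dynamic pressure equals the rise in static pressure at the stagnation point: ΔP = ½ρv².
ΔP = ½·804·9.85² = 39000 Pa.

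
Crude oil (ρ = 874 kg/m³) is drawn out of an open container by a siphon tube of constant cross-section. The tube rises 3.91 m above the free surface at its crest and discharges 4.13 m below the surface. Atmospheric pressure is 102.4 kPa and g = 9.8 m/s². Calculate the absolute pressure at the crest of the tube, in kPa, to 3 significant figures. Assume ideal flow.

From the surface to the outlet (both open to atmosphere, surface at rest): v = √(2g·h_out) = √(2·9.8·4.13) = 9.00 m/s.
Continuity keeps v the same throughout the tube; from surface to crest, P_atm + 0 = P_top + ½ρv² + ρg·h_top.
P_top = 102400 − ½·874·9.00² − 874·9.8·3.91 = 33500 Pa.

33.5 kPa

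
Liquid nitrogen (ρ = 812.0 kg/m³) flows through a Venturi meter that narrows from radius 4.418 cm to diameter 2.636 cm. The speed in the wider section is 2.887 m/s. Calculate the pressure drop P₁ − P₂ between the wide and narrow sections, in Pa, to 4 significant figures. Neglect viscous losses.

Mass conservation (A₁v₁ = A₂v₂) gives v₂ = 2.887 × 61.32/5.457 = 32.44 m/s.
Along the horizontal streamline, P + ½ρv² is constant.
P₁ − P₂ = ½·812.0·(32.44² − 2.887²) = ½·812.0·1044 = 423800 Pa.

ΔP = 423800 Pa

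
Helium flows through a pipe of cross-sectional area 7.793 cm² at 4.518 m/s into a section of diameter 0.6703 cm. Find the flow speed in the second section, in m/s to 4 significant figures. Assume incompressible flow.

By continuity, v₂ = v₁·A₁/A₂ = 4.518·(7.793/0.3529) = 99.78 m/s.

99.78 m/s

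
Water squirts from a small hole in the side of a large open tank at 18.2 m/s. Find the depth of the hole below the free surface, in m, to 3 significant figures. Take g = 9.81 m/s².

For a small hole in a large open tank, ½v² = gh, giving h = v²/(2g).
h = 18.2²/(2·9.81) = 331/19.62 = 16.9 m.

h ≈ 16.9 m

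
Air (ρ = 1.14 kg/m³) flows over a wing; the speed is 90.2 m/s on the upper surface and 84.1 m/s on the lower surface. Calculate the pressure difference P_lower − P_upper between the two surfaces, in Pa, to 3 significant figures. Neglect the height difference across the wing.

ΔP ≈ 606 Pa

Bernoulli (same height): P_lower − P_upper = ½ρ(v_upper² − v_lower²).
ΔP = ½·1.14·(90.2² − 84.1²) = 606 Pa.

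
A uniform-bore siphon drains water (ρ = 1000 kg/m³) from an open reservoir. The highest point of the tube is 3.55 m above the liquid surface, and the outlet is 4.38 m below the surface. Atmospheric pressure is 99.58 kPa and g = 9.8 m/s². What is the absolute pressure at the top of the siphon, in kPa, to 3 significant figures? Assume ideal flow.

P_top ≈ 21.9 kPa

From the surface to the outlet (both open to atmosphere, surface at rest): v = √(2g·h_out) = √(2·9.8·4.38) = 9.27 m/s.
The bore is uniform, so the speed at the crest is the same v. Bernoulli surface→crest: P_atm = P_top + ½ρv² + ρg·h_top.
P_top = 99580 − ½·1000·9.27² − 1000·9.8·3.55 = 21900 Pa.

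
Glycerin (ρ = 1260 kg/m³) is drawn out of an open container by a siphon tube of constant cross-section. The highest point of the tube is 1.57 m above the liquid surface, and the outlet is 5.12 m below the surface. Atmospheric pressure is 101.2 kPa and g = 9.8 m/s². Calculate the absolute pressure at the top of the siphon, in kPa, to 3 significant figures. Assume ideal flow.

Bernoulli surface→outlet gives ½v² = g·h_out, so v = √(2·9.8·5.12) = 10.0 m/s.
The bore is uniform, so the speed at the crest is the same v. Bernoulli surface→crest: P_atm = P_top + ½ρv² + ρg·h_top.
P_top = 101200 − ½·1260·10.0² − 1260·9.8·1.57 = 18600 Pa.

P_top = 18.6 kPa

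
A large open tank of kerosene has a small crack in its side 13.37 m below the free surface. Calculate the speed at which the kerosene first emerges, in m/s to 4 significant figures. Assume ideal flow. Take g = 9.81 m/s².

Torricelli's result v = √(2gh) gives v = √(2·9.81·13.37) = 16.20 m/s.

v ≈ 16.20 m/s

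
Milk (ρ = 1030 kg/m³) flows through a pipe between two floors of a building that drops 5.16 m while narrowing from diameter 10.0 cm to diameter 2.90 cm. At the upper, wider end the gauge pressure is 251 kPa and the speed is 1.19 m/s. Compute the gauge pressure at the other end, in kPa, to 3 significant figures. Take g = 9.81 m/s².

Mass conservation (A₁v₁ = A₂v₂) gives v₂ = 1.19 × 78.5/6.61 = 14.1 m/s.
Applying Bernoulli between the two ends and solving for P₂: P₂ = P₁ + ½ρ(v₁² − v₂²) − ρgΔh.
P₂ = 251000 + ½·1030·(1.19² − 14.1²) − 1030·9.81·(−5.16) = 251000 + (-102000) − (-52100) = 201000 Pa.

P₂ ≈ 201 kPa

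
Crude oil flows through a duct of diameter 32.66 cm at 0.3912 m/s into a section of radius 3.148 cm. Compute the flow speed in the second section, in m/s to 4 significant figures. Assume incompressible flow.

The volume flow rate is constant, so v₂ = (A₁/A₂)v₁ = (837.8/31.13)·0.3912 = 10.53 m/s.

v₂ ≈ 10.53 m/s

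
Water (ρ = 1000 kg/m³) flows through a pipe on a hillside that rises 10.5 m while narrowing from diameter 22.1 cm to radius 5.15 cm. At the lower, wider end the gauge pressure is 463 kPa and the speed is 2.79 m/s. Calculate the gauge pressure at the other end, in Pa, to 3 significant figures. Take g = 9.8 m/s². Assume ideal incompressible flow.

P₂ ≈ 282000 Pa

By continuity, v₂ = v₁·A₁/A₂ = 2.79·(384/83.3) = 12.8 m/s.
Applying Bernoulli between the two ends and solving for P₂: P₂ = P₁ + ½ρ(v₁² − v₂²) − ρgΔh.
P₂ = 463000 + ½·1000·(2.79² − 12.8²) − 1000·9.8·(+10.5) = 463000 + (-78600) − (103000) = 282000 Pa.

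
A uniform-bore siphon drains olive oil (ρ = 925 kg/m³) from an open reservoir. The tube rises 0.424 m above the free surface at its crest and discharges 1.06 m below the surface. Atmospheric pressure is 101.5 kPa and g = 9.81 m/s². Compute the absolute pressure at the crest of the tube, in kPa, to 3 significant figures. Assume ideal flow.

88.0 kPa

The outlet speed comes from Torricelli: v = √(2g·1.06) = 4.56 m/s.
Continuity keeps v the same throughout the tube; from surface to crest, P_atm + 0 = P_top + ½ρv² + ρg·h_top.
P_top = 101500 − ½·925·4.56² − 925·9.81·0.424 = 88000 Pa.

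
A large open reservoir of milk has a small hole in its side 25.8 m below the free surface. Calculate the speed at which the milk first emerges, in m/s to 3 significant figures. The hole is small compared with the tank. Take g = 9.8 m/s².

Bernoulli from surface to hole (P equal, v_surface ≈ 0): v = √(2gh) = √(2×9.8×25.8) = 22.5 m/s.

v = 22.5 m/s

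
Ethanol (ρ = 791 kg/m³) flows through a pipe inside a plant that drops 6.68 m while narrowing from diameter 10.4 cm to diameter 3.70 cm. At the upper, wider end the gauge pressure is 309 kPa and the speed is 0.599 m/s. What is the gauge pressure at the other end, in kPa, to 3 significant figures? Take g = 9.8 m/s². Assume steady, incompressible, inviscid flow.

P₂ ≈ 352 kPa

Mass conservation (A₁v₁ = A₂v₂) gives v₂ = 0.599 × 84.9/10.8 = 4.73 m/s.
Applying Bernoulli between the two ends and solving for P₂: P₂ = P₁ + ½ρ(v₁² − v₂²) − ρgΔh.
P₂ = 309000 + ½·791·(0.599² − 4.73²) − 791·9.8·(−6.68) = 309000 + (-8720) − (-51800) = 352000 Pa.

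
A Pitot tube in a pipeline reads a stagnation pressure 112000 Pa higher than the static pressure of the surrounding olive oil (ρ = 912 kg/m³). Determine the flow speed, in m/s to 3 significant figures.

15.7 m/s

Bernoulli between the free stream and the stagnation point: ½ρv² = P_stag − P_static.
v = √(2ΔP/ρ) = √(2·112000/912) = 15.7 m/s.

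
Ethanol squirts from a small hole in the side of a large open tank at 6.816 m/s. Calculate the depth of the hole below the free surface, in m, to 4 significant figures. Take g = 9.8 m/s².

Torricelli: v = √(2gh), so h = v²/(2g).
h = 6.816²/(2·9.8) = 46.46/19.60 = 2.370 m.

h = 2.370 m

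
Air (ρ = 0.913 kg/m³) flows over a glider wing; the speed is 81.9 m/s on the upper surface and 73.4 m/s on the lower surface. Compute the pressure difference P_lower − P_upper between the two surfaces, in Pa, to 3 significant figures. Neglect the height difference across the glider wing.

With negligible Δh, P + ½ρv² is constant, so P_low − P_up = ½ρ(v_up² − v_low²).
ΔP = ½·0.913·(81.9² − 73.4²) = 603 Pa.

ΔP ≈ 603 Pa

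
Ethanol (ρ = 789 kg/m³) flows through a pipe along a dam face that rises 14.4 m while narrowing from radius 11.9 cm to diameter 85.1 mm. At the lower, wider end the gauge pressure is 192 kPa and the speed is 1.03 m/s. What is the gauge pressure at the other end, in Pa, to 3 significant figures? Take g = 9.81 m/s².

P₂ ≈ 55400 Pa

Mass conservation (A₁v₁ = A₂v₂) gives v₂ = 1.03 × 445/56.9 = 8.06 m/s.
Energy conservation along the streamline gives P₂ = P₁ − ½ρ(v₂² − v₁²) − ρg(h₂ − h₁).
P₂ = 192000 + ½·789·(1.03² − 8.06²) − 789·9.81·(+14.4) = 192000 + (-25200) − (111000) = 55400 Pa.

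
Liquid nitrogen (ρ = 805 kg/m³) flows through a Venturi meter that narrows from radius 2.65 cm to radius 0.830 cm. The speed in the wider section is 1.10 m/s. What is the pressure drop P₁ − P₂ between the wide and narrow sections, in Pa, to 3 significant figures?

The volume flow rate is constant, so v₂ = (A₁/A₂)v₁ = (22.1/2.16)·1.10 = 11.2 m/s.
Along the horizontal streamline, P + ½ρv² is constant.
P₁ − P₂ = ½·805·(11.2² − 1.10²) = ½·805·125 = 50100 Pa.

ΔP = 50100 Pa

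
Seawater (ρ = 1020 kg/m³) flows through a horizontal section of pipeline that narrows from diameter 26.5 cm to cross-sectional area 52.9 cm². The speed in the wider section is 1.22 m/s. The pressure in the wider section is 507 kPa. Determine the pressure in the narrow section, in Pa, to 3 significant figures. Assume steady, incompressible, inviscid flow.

By continuity, v₂ = v₁·A₁/A₂ = 1.22·(552/52.9) = 12.7 m/s.
Along the horizontal streamline, P + ½ρv² is constant.
P₂ = P₁ − ½ρ(v₂² − v₁²) = 507000 − ½·1020·(12.7² − 1.22²) = 507000 − 81800 = 425000 Pa.

P₂ = 425000 Pa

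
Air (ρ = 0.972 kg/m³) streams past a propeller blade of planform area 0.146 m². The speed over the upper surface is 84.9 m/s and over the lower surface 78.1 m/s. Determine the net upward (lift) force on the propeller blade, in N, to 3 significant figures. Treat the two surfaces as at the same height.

78.6 N

The faster flow above has the lower pressure; Bernoulli (same height) gives ΔP = ½ρ(v_up² − v_low²).
ΔP = ½·0.972·(84.9² − 78.1²) = 539 Pa.
Lift = ΔP · A = 539 × 0.146 = 78.6 N.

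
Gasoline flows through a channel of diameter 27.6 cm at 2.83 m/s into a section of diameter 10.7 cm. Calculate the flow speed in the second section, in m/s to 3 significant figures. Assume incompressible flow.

By continuity, v₂ = v₁·A₁/A₂ = 2.83·(598/89.9) = 18.8 m/s.

18.8 m/s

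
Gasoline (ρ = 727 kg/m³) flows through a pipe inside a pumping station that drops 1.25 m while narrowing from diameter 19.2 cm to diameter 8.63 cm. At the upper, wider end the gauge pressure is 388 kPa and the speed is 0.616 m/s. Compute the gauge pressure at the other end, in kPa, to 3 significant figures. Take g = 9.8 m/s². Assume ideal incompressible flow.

The volume flow rate is constant, so v₂ = (A₁/A₂)v₁ = (290/58.5)·0.616 = 3.05 m/s.
Bernoulli: P₁ + ½ρv₁² + ρg h₁ = P₂ + ½ρv₂² + ρg h₂, so P₂ = P₁ + ½ρ(v₁² − v₂²) − ρg(h₂ − h₁).
P₂ = 388000 + ½·727·(0.616² − 3.05²) − 727·9.8·(−1.25) = 388000 + (-3240) − (-8910) = 394000 Pa.

P₂ ≈ 394 kPa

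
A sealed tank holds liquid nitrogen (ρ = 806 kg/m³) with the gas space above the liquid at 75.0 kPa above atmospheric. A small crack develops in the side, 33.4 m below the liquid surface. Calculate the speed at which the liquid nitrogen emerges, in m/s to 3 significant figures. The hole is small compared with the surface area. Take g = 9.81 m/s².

29.0 m/s

Take point 1 at the surface (v₁ ≈ 0) and point 2 at the hole (at atmospheric pressure). Bernoulli: P₁ + ρg h = P_atm + ½ρv₂².
With P₁ − P_atm = 75000 Pa, v₂ = √(2gh + 2ΔP/ρ) = √(2·9.81·33.4 + 2·75000/806) = 29.0 m/s.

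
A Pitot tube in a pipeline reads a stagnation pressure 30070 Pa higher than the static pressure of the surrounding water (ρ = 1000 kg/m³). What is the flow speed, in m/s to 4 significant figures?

v ≈ 7.755 m/s

Bernoulli between the free stream and the stagnation point: ½ρv² = P_stag − P_static.
v = √(2ΔP/ρ) = √(2·30070/1000) = 7.755 m/s.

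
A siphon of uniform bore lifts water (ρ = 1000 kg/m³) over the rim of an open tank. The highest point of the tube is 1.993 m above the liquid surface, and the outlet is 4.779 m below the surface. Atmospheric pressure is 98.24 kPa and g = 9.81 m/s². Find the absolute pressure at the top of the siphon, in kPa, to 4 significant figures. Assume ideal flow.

Bernoulli surface→outlet gives ½v² = g·h_out, so v = √(2·9.81·4.779) = 9.683 m/s.
With constant cross-section the crest speed equals v; applying Bernoulli from the surface up to the crest, P_top = P_atm − ½ρv² − ρg·h_top.
P_top = 98240 − ½·1000·9.683² − 1000·9.81·1.993 = 31810 Pa.

P_top ≈ 31.81 kPa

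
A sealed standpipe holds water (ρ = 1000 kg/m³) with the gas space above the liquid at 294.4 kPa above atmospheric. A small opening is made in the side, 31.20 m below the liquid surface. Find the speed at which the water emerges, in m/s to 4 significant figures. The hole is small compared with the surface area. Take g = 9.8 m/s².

v ≈ 34.65 m/s

Take point 1 at the surface (v₁ ≈ 0) and point 2 at the hole (at atmospheric pressure). Bernoulli: P₁ + ρg h = P_atm + ½ρv₂².
With P₁ − P_atm = 294400 Pa, v₂ = √(2gh + 2ΔP/ρ) = √(2·9.8·31.20 + 2·294400/1000) = 34.65 m/s.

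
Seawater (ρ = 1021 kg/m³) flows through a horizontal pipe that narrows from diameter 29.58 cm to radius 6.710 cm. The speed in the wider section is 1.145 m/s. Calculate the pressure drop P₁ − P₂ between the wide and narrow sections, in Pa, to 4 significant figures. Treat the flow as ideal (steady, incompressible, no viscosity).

ΔP = 15130 Pa

By continuity, v₂ = v₁·A₁/A₂ = 1.145·(687.2/141.4) = 5.563 m/s.
With no height change, Bernoulli's equation is P₁ + ½ρv₁² = P₂ + ½ρv₂².
P₁ − P₂ = ½·1021·(5.563² − 1.145²) = ½·1021·29.63 = 15130 Pa.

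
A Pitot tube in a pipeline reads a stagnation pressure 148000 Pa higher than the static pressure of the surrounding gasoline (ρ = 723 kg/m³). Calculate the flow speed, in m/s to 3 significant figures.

At the stagnation point the flow is brought to rest, so Bernoulli gives P_stag − P_static = ½ρv².
v = √(2ΔP/ρ) = √(2·148000/723) = 20.2 m/s.

v ≈ 20.2 m/s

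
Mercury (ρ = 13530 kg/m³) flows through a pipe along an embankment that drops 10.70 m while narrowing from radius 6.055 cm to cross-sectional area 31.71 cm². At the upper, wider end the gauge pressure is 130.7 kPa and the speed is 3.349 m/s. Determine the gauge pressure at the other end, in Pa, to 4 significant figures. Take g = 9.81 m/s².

P₂ = 625700 Pa

Mass conservation (A₁v₁ = A₂v₂) gives v₂ = 3.349 × 115.2/31.71 = 12.16 m/s.
Energy conservation along the streamline gives P₂ = P₁ − ½ρ(v₂² − v₁²) − ρg(h₂ − h₁).
P₂ = 130700 + ½·13530·(3.349² − 12.16²) − 13530·9.81·(−10.70) = 130700 + (-925200) − (-1420000) = 625700 Pa.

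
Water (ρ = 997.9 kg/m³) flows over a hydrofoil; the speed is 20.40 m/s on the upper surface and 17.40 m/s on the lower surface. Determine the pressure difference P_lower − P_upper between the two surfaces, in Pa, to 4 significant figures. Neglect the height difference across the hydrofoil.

Bernoulli (same height): P_lower − P_upper = ½ρ(v_upper² − v_lower²).
ΔP = ½·997.9·(20.40² − 17.40²) = 56580 Pa.

ΔP ≈ 56580 Pa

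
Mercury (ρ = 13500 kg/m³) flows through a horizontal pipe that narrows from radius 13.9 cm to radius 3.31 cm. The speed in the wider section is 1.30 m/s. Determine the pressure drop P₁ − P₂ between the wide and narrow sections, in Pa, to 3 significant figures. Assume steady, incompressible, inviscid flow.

ΔP ≈ 3540000 Pa

Mass conservation (A₁v₁ = A₂v₂) gives v₂ = 1.30 × 607/34.4 = 22.9 m/s.
Bernoulli (h₁ = h₂): P₁ − P₂ = ½ρ(v₂² − v₁²).
P₁ − P₂ = ½·13500·(22.9² − 1.30²) = ½·13500·524 = 3540000 Pa.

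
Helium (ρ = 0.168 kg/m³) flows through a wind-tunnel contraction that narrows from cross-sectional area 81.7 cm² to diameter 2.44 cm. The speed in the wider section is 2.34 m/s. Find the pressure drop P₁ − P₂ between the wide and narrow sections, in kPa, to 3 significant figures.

By continuity, v₂ = v₁·A₁/A₂ = 2.34·(81.7/4.68) = 40.9 m/s.
Along the horizontal streamline, P + ½ρv² is constant.
P₁ − P₂ = ½·0.168·(40.9² − 2.34²) = ½·0.168·1670 = 140 Pa.

ΔP = 0.140 kPa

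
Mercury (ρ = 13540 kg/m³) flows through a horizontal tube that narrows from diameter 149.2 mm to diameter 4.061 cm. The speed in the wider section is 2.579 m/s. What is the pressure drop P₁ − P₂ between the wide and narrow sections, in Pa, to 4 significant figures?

The volume flow rate is constant, so v₂ = (A₁/A₂)v₁ = (174.8/12.95)·2.579 = 34.81 m/s.
Along the horizontal streamline, P + ½ρv² is constant.
P₁ − P₂ = ½·13540·(34.81² − 2.579²) = ½·13540·1205 = 8159000 Pa.

ΔP ≈ 8159000 Pa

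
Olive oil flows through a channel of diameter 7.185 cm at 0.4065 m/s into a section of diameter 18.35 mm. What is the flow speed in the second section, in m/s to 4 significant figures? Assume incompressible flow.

By continuity, v₂ = v₁·A₁/A₂ = 0.4065·(40.55/2.645) = 6.232 m/s.

6.232 m/s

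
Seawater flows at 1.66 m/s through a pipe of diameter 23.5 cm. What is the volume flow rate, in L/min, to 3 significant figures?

Q ≈ 4320 L/min

Q = A·v = 0.0434 m² × 1.66 m/s = 0.0720 m³/s.
Converting: 0.0720 m³/s × 60000 = 4320 L/min.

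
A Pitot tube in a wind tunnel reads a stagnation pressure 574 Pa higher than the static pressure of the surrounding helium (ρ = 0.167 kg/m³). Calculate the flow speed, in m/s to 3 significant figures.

v ≈ 82.9 m/s

At the stagnation point the flow is brought to rest, so Bernoulli gives P_stag − P_static = ½ρv².
v = √(2ΔP/ρ) = √(2·574/0.167) = 82.9 m/s.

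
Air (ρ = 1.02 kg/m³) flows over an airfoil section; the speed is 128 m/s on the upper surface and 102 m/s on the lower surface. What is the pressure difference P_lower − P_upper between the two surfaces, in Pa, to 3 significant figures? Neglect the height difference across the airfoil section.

ΔP ≈ 3050 Pa

Bernoulli (same height): P_lower − P_upper = ½ρ(v_upper² − v_lower²).
ΔP = ½·1.02·(128² − 102²) = 3050 Pa.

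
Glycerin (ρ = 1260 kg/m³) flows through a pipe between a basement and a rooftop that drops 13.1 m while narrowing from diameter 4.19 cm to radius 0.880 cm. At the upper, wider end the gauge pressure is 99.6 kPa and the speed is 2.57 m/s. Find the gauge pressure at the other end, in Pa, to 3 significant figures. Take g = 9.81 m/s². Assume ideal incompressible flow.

By continuity, v₂ = v₁·A₁/A₂ = 2.57·(13.8/2.43) = 14.6 m/s.
Applying Bernoulli between the two ends and solving for P₂: P₂ = P₁ + ½ρ(v₁² − v₂²) − ρgΔh.
P₂ = 99600 + ½·1260·(2.57² − 14.6²) − 1260·9.81·(−13.1) = 99600 + (-130000) − (-162000) = 132000 Pa.

P₂ ≈ 132000 Pa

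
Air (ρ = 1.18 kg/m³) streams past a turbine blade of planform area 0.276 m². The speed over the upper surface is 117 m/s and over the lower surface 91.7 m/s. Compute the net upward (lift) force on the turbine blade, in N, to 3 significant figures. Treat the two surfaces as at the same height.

From P + ½ρv² = const at equal height, P_low − P_up = ½ρ(v_up² − v_low²).
ΔP = ½·1.18·(117² − 91.7²) = 3120 Pa.
Lift = ΔP · A = 3120 × 0.276 = 860 N.

860 N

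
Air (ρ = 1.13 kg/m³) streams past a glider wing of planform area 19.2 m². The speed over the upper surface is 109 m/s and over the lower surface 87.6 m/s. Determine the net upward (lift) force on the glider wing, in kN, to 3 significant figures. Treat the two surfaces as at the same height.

From P + ½ρv² = const at equal height, P_low − P_up = ½ρ(v_up² − v_low²).
ΔP = ½·1.13·(109² − 87.6²) = 2380 Pa.
Lift = ΔP · A = 2380 × 19.2 = 45600 N.

F = 45.6 kN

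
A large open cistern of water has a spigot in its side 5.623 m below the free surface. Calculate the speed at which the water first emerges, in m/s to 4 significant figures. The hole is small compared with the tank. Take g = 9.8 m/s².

The surface is effectively still and both ends are open, so ½v² = gh and v = √(2·9.8·5.623) = 10.50 m/s.

v ≈ 10.50 m/s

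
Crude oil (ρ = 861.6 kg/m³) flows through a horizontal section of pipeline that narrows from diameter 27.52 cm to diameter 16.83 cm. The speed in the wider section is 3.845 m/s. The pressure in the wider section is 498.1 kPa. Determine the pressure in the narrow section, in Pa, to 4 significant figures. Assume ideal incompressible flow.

By continuity, v₂ = v₁·A₁/A₂ = 3.845·(594.8/222.5) = 10.28 m/s.
Bernoulli (h₁ = h₂): P₁ − P₂ = ½ρ(v₂² − v₁²).
P₂ = P₁ − ½ρ(v₂² − v₁²) = 498100 − ½·861.6·(10.28² − 3.845²) = 498100 − 39160 = 458900 Pa.

458900 Pa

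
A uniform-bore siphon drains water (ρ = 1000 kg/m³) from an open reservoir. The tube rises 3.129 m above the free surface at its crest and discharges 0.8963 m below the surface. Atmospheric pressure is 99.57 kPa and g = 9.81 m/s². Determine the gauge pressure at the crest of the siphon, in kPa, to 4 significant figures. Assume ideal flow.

P_gauge = -39.49 kPa

From the surface to the outlet (both open to atmosphere, surface at rest): v = √(2g·h_out) = √(2·9.81·0.8963) = 4.193 m/s.
Continuity keeps v the same throughout the tube; from surface to crest, P_atm + 0 = P_top + ½ρv² + ρg·h_top.
P_top = 99570 − ½·1000·4.193² − 1000·9.81·3.129 = 60080 Pa. So P_gauge = P_top − P_atm = -39490 Pa.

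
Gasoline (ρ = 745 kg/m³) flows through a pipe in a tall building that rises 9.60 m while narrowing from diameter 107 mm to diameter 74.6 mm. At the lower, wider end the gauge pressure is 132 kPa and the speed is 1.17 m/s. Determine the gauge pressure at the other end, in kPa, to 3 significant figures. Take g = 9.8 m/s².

60.3 kPa

The volume flow rate is constant, so v₂ = (A₁/A₂)v₁ = (89.9/43.7)·1.17 = 2.41 m/s.
Bernoulli: P₁ + ½ρv₁² + ρg h₁ = P₂ + ½ρv₂² + ρg h₂, so P₂ = P₁ + ½ρ(v₁² − v₂²) − ρg(h₂ − h₁).
P₂ = 132000 + ½·745·(1.17² − 2.41²) − 745·9.8·(+9.60) = 132000 + (-1650) − (70100) = 60300 Pa.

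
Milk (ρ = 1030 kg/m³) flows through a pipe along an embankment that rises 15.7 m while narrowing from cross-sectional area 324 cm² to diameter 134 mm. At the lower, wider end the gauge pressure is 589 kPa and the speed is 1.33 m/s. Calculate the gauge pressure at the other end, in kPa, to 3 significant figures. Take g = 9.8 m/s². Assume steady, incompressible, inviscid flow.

Mass conservation (A₁v₁ = A₂v₂) gives v₂ = 1.33 × 324/141 = 3.06 m/s.
Applying Bernoulli between the two ends and solving for P₂: P₂ = P₁ + ½ρ(v₁² − v₂²) − ρgΔh.
P₂ = 589000 + ½·1030·(1.33² − 3.06²) − 1030·9.8·(+15.7) = 589000 + (-3900) − (158000) = 427000 Pa.

P₂ ≈ 427 kPa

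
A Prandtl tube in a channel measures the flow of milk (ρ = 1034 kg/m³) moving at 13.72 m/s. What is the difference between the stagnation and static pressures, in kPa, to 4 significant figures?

ΔP = 97.32 kPa

The dynamic pressure equals the rise in static pressure at the stagnation point: ΔP = ½ρv².
ΔP = ½·1034·13.72² = 97320 Pa.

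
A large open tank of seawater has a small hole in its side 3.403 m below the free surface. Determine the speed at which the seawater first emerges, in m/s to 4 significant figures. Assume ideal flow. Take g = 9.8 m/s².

The surface is effectively still and both ends are open, so ½v² = gh and v = √(2·9.8·3.403) = 8.167 m/s.

v = 8.167 m/s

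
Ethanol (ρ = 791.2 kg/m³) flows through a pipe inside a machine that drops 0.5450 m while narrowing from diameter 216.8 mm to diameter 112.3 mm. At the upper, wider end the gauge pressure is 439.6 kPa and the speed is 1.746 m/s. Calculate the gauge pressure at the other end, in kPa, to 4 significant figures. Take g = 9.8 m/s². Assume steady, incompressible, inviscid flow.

P₂ ≈ 428.3 kPa

Mass conservation (A₁v₁ = A₂v₂) gives v₂ = 1.746 × 369.2/99.05 = 6.507 m/s.
Bernoulli: P₁ + ½ρv₁² + ρg h₁ = P₂ + ½ρv₂² + ρg h₂, so P₂ = P₁ + ½ρ(v₁² − v₂²) − ρg(h₂ − h₁).
P₂ = 439600 + ½·791.2·(1.746² − 6.507²) − 791.2·9.8·(−0.5450) = 439600 + (-15550) − (-4226) = 428300 Pa.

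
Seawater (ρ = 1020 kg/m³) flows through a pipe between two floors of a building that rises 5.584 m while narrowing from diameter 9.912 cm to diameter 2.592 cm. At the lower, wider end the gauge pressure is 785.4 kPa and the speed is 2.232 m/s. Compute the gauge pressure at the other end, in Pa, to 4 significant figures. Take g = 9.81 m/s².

By continuity, v₂ = v₁·A₁/A₂ = 2.232·(77.16/5.277) = 32.64 m/s.
Bernoulli: P₁ + ½ρv₁² + ρg h₁ = P₂ + ½ρv₂² + ρg h₂, so P₂ = P₁ + ½ρ(v₁² − v₂²) − ρg(h₂ − h₁).
P₂ = 785400 + ½·1020·(2.232² − 32.64²) − 1020·9.81·(+5.584) = 785400 + (-540800) − (55870) = 188700 Pa.

P₂ ≈ 188700 Pa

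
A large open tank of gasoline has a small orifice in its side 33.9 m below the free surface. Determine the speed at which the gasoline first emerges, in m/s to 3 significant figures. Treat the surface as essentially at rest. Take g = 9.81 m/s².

v ≈ 25.8 m/s

Torricelli's result v = √(2gh) gives v = √(2·9.81·33.9) = 25.8 m/s.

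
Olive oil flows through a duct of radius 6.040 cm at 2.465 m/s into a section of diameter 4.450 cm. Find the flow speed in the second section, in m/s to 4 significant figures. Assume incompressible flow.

By continuity, v₂ = v₁·A₁/A₂ = 2.465·(114.6/15.55) = 18.16 m/s.

v₂ ≈ 18.16 m/s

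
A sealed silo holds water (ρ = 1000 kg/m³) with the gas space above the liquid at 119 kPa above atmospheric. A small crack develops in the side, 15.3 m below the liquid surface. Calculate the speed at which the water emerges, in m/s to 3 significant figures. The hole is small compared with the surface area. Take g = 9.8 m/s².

Take point 1 at the surface (v₁ ≈ 0) and point 2 at the hole (at atmospheric pressure). Bernoulli: P₁ + ρg h = P_atm + ½ρv₂².
With P₁ − P_atm = 119000 Pa, v₂ = √(2gh + 2ΔP/ρ) = √(2·9.8·15.3 + 2·119000/1000) = 23.2 m/s.

v = 23.2 m/s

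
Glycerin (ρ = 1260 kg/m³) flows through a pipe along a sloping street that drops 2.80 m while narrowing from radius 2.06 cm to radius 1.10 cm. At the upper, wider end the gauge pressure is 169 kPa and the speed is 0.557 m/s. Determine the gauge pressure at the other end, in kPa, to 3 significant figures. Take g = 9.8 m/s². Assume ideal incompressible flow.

P₂ ≈ 201 kPa

Mass conservation (A₁v₁ = A₂v₂) gives v₂ = 0.557 × 13.3/3.80 = 1.95 m/s.
Applying Bernoulli between the two ends and solving for P₂: P₂ = P₁ + ½ρ(v₁² − v₂²) − ρgΔh.
P₂ = 169000 + ½·1260·(0.557² − 1.95²) − 1260·9.8·(−2.80) = 169000 + (-2210) − (-34600) = 201000 Pa.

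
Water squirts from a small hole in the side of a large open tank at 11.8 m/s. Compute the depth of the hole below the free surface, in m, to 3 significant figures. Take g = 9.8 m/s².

7.10 m

For a small hole in a large open tank, ½v² = gh, giving h = v²/(2g).
h = 11.8²/(2·9.8) = 139/19.60 = 7.10 m.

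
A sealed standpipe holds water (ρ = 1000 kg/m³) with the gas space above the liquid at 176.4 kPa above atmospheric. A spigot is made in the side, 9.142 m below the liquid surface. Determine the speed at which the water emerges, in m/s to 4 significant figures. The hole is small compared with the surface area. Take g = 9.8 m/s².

23.06 m/s

Take point 1 at the surface (v₁ ≈ 0) and point 2 at the hole (at atmospheric pressure). Bernoulli: P₁ + ρg h = P_atm + ½ρv₂².
With P₁ − P_atm = 176400 Pa, v₂ = √(2gh + 2ΔP/ρ) = √(2·9.8·9.142 + 2·176400/1000) = 23.06 m/s.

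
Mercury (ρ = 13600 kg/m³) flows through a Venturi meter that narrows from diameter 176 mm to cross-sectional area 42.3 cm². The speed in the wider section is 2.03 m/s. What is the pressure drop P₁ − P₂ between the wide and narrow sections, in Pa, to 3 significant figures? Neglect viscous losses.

ΔP ≈ 899000 Pa

Continuity gives A₁v₁ = A₂v₂, so v₂ = (243 cm²)/(42.3 cm²) × 2.03 m/s = 11.7 m/s.
With no height change, Bernoulli's equation is P₁ + ½ρv₁² = P₂ + ½ρv₂².
P₁ − P₂ = ½·13600·(11.7² − 2.03²) = ½·13600·132 = 899000 Pa.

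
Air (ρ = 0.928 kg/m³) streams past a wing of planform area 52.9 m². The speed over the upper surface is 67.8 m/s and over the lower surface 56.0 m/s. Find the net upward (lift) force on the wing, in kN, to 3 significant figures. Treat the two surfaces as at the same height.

F ≈ 35.9 kN

The faster flow above has the lower pressure; Bernoulli (same height) gives ΔP = ½ρ(v_up² − v_low²).
ΔP = ½·0.928·(67.8² − 56.0²) = 678 Pa.
Lift = ΔP · A = 678 × 52.9 = 35900 N.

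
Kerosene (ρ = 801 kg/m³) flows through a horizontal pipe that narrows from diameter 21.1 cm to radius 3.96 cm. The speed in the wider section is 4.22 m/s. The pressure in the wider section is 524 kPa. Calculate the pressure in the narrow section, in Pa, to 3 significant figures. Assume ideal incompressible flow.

172000 Pa

The volume flow rate is constant, so v₂ = (A₁/A₂)v₁ = (350/49.3)·4.22 = 30.0 m/s.
With no height change, Bernoulli's equation is P₁ + ½ρv₁² = P₂ + ½ρv₂².
P₂ = P₁ − ½ρ(v₂² − v₁²) = 524000 − ½·801·(30.0² − 4.22²) = 524000 − 352000 = 172000 Pa.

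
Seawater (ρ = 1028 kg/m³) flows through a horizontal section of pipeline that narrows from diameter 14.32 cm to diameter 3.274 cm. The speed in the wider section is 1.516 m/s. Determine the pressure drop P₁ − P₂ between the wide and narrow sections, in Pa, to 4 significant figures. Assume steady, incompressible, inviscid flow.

ΔP = 431200 Pa

By continuity, v₂ = v₁·A₁/A₂ = 1.516·(161.1/8.419) = 29.00 m/s.
With no height change, Bernoulli's equation is P₁ + ½ρv₁² = P₂ + ½ρv₂².
P₁ − P₂ = ½·1028·(29.00² − 1.516²) = ½·1028·838.8 = 431200 Pa.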